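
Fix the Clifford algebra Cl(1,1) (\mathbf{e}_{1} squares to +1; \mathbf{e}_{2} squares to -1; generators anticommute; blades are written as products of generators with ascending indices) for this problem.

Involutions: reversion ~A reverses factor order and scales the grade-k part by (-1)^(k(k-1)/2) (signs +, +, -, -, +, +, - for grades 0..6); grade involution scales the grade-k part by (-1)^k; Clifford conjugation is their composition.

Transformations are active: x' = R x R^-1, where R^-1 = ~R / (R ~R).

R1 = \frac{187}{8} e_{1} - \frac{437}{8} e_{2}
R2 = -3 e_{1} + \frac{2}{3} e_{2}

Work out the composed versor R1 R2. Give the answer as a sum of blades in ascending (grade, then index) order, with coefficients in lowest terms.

Distribute over the terms of R1 (each basis-blade product reordered to ascending indices, repeated generators contracted through their squares):
(\frac{187}{8} e_{1}) R2 = -\frac{561}{8} + \frac{187}{12} e_{1} e_{2}
(-\frac{437}{8} e_{2}) R2 = \frac{437}{12} - \frac{1311}{8} e_{1} e_{2}
Summing the partial products and collecting blades:
Answer: -\frac{809}{24} - \frac{3559}{24} e_{1} e_{2}


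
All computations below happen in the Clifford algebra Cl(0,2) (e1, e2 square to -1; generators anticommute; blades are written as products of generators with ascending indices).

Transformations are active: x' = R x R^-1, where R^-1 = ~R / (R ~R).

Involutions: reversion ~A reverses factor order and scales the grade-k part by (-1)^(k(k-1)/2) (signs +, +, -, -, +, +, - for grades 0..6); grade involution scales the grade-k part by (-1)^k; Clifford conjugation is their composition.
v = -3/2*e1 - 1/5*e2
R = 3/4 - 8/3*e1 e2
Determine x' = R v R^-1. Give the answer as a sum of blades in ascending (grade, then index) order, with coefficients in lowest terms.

~R = 3/4 + 8/3*e1 e2, and R ~R = 1105/144, so R^-1 = ~R / (1105/144).
R v = -199/120*e1 + 77/20*e2
Answer: 12993/11050*e1 + 5263/5525*e2


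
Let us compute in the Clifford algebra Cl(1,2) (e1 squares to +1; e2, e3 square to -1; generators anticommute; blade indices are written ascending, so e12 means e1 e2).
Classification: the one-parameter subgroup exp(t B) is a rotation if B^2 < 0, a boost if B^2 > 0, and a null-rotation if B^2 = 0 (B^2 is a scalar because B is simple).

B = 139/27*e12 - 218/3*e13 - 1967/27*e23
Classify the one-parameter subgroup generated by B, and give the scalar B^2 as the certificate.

B^2 term by term: the squares give (139/27)^2*(e12)^2 + (-218/3)^2*(e13)^2 + (-1967/27)^2*(e23)^2 = 19321/729*(+1) + 47524/9*(+1) + 3869089/729*(-1) = -4/9 (each basis 2-blade squares to minus the product of its generators' squares); cross terms between blades sharing an index anticommute and cancel. So B^2 = -4/9.
Answer: rotation, certificate B^2 = -4/9. Why this suffices: the scalar -4/9 survives any versor conjugation, so its sign alone determines the class however B is presented.


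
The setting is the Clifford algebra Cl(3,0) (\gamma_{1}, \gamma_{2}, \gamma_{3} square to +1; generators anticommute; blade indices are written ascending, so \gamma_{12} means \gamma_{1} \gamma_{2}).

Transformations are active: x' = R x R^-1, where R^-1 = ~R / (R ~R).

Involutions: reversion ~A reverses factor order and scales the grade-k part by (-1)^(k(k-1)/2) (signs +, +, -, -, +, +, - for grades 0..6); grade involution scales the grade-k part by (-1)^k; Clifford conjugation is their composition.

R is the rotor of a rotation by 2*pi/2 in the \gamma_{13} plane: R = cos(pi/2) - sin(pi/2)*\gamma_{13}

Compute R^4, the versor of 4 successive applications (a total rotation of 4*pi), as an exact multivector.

Because a rotor carries half the rotation angle, composing 4 copies of this \gamma_{13}-plane rotor multiplies the phase: 4*(pi/2) = 2 \pi, hence R^4 = cos(2 \pi) - sin(2 \pi)*\gamma_{13}.
cos(2 \pi) = 1 and sin(2 \pi) = 0, so R^4 = 1. The total rotation 4*pi is 2 full turns, so every vector returns to itself, yet the rotor is +1, back on the identity sheet (an even number of 2*pi turns).
Answer: 1


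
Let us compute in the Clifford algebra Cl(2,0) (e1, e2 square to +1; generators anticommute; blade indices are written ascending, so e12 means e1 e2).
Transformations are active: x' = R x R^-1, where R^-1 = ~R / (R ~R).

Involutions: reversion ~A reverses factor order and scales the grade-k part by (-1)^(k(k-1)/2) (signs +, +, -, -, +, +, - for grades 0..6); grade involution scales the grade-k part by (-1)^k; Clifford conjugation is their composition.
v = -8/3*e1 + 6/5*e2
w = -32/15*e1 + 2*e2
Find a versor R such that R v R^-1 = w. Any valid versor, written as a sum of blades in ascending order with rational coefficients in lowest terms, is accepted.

A norm check does it: q(v) = q(w) = 1924/225, hence R = v + w = -24/5*e1 + 16/5*e2 realises the map — parallel part kept, (v - w)/2 negated, v carried to w.
Answer: -24/5*e1 + 16/5*e2


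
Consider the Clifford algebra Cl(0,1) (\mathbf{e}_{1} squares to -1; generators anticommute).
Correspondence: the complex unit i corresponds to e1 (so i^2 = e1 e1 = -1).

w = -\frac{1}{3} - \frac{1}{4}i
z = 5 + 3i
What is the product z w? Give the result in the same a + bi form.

In blades: z = 5 + 3 e_{1}, w = -\frac{1}{3} - \frac{1}{4} e_{1}.
Distribute z over w term by term (generator squares from the signature, products reordered to ascending indices): (5)*w = -\frac{5}{3} - \frac{5}{4} e_{1}; (3 e_{1})*w = \frac{3}{4} - e_{1}.
Sum: -\frac{11}{12} - \frac{9}{4} e_{1}; translating back through the correspondence:
Answer: -\frac{11}{12} - \frac{9}{4}i


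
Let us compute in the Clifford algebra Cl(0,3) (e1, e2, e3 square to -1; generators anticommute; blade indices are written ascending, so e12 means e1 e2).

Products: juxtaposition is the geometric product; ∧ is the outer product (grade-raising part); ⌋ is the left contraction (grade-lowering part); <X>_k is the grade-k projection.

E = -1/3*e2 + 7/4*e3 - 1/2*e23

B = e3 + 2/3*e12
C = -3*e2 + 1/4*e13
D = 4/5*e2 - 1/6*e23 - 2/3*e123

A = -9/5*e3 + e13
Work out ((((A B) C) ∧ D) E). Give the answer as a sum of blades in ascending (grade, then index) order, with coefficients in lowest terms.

step 1: 9/5 - e1 - 2/3*e23 - 6/5*e123
step 2: -57/10*e2 + 9/4*e3 + 19/6*e12 + 81/20*e13
step 3: -9/5*e23 - 81/25*e123
step 4: -9/10 - 81/50*e1 + 63/20*e2 + 3/5*e3 + 567/100*e12 + 27/25*e13
Answer: -9/10 - 81/50*e1 + 63/20*e2 + 3/5*e3 + 567/100*e12 + 27/25*e13


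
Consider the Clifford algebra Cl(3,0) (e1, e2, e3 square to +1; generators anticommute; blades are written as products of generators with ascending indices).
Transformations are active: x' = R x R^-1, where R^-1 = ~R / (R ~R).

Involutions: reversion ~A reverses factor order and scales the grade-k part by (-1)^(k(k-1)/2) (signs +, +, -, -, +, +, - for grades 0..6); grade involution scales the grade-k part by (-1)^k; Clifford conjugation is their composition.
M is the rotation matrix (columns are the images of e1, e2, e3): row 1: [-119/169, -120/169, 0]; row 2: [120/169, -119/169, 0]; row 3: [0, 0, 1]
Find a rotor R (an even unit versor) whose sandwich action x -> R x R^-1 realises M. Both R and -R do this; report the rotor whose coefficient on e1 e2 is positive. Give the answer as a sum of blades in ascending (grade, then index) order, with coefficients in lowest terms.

Method: write R = a + b12*e1 e2 + b13*e1 e3 + b23*e2 e3 with a^2 + b12^2 + b13^2 + b23^2 = 1 (so R^-1 = ~R). Expanding the columns R e_j ~R gives tr M = 4a^2 - 1 and, from the antisymmetric part, M21 - M12 = -4a*b12, M13 - M31 = 4a*b13, M32 - M23 = -4a*b23.
Here tr M = -69/169, so a^2 = (1 + tr M)/4 = 25/169 and a = ±5/13. Taking a = 5/13: M21 - M12 = 240/169, M13 - M31 = 0, M32 - M23 = 0, giving b12 = -12/13, b13 = 0, b23 = 0, i.e. R = 5/13 - 12/13*e1 e2.
Its e1 e2 coefficient is negative, so report the other preimage -R.
Answer: -5/13 + 12/13*e1 e2. Uniqueness: Spin(3) -> SO(3) maps R and -R to the same rotation of trace -69/169; fixing the sign of the e1 e2 coefficient removes the ambiguity.


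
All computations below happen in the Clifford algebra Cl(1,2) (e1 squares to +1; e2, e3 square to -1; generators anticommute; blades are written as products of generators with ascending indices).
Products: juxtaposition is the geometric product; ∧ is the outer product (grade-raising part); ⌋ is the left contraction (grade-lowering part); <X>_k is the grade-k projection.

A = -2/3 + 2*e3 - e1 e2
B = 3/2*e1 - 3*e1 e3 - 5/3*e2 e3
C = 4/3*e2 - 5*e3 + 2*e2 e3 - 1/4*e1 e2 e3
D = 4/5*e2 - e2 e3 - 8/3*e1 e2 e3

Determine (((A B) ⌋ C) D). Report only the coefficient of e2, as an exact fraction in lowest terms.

step 1: -7*e1 - 11/6*e2 - 8/3*e1 e3 - 17/9*e2 e3
step 2: 56/9 - 17/36*e1 - 2/3*e2 + 11/3*e3 + 11/24*e1 e3 + 7/4*e2 e3
step 3: 137/60 + 14/3*e1 + 38/15*e2 + 11/15*e3 + 1073/120*e1 e2 + 16/9*e1 e3 - 1066/135*e2 e3 - 8903/540*e1 e2 e3
Answer: 38/15


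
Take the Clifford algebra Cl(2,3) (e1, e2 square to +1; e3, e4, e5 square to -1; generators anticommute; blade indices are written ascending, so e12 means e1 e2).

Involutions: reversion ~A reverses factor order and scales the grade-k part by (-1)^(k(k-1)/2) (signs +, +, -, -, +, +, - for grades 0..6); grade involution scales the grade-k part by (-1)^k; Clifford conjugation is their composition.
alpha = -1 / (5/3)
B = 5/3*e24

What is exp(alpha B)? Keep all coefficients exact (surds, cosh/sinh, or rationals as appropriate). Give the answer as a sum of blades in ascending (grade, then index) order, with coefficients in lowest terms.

B^2 = (5/3)^2*(e24)^2 = 25/9*(+1) = 25/9 (a basis 2-blade squares to minus the product of its generators' squares).
B^2 = 25/9 — since the square is positive, the closed form is hyperbolic: l = 5/3, alpha*l = -1, so exp(alpha B) = cosh(-1) + (sinh(-1)/(5/3))*B = cosh(1) + (-3*sinh(1)/5)*B.
Answer: cosh(1) - sinh(1)*e24


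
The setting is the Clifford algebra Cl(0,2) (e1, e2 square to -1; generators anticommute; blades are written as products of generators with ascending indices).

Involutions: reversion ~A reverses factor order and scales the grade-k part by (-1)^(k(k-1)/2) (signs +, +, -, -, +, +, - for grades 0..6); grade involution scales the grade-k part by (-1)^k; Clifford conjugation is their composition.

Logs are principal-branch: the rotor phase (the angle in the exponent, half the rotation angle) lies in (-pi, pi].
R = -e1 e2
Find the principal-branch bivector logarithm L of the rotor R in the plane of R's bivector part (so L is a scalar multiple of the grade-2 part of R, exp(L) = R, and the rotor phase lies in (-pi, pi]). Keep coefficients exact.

The scalar part of R is 0, and that scalar determines the rotor phase on the principal branch; recovering the unit plane as bivector-part over sine of the phase gives L = phase * plane.
Concretely: cos(phase) = 0 gives phase = ±pi/2, and since phase/sin(phase) is even the sign is immaterial: L = (phase/sin(phase)) * <R>_2 = (pi/2) * <R>_2.
Answer: -pi/2*e1 e2


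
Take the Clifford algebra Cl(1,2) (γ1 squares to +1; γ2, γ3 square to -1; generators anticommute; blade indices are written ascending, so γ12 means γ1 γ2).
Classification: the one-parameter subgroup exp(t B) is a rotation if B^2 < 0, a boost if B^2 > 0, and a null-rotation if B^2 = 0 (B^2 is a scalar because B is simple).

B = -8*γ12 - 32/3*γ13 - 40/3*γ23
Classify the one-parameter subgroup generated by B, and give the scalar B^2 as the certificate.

B^2 term by term: the squares give (-8)^2*(γ12)^2 + (-32/3)^2*(γ13)^2 + (-40/3)^2*(γ23)^2 = 64*(+1) + 1024/9*(+1) + 1600/9*(-1) = 0 (each basis 2-blade squares to minus the product of its generators' squares); cross terms between blades sharing an index anticommute and cancel. So B^2 = 0.
Answer: null-rotation, certificate B^2 = 0. Because 0 is invariant under every versor sandwich, the classification follows from its sign alone.


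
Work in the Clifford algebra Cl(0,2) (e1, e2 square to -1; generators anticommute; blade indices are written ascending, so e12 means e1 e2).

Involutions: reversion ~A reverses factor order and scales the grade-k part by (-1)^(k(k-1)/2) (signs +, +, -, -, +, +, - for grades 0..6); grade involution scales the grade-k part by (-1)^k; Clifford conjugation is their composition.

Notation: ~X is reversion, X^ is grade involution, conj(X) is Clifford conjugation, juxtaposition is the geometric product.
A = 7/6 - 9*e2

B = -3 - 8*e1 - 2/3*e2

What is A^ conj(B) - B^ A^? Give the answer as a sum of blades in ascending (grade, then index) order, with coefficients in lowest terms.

first term: -19/2 + 28/3*e1 - 236/9*e2 - 72*e12
second term: -19/2 + 28/3*e1 - 236/9*e2 + 72*e12
Answer: -144*e12


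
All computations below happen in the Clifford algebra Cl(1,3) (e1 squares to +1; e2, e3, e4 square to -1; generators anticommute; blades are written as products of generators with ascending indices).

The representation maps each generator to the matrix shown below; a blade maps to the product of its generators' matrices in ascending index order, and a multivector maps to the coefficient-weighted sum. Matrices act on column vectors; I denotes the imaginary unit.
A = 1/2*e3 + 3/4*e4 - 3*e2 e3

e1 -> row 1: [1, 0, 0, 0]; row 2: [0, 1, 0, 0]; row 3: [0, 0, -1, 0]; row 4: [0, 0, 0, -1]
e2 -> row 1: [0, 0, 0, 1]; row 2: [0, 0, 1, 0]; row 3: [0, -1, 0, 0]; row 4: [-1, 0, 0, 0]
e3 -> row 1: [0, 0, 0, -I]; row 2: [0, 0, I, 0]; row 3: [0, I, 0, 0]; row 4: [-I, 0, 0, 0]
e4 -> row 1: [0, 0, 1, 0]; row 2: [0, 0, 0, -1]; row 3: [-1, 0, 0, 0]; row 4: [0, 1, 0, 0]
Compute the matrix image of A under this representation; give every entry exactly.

Bivector images (products of the table entries): rho(e2 e3) = rho(e2)rho(e3) = row 1: [-I, 0, 0, 0]; row 2: [0, I, 0, 0]; row 3: [0, 0, -I, 0]; row 4: [0, 0, 0, I].
M = (1/2)*rho(e3) + (3/4)*rho(e4) + (-3)*rho(e2 e3), summed entrywise:
Answer: row 1: [3*I, 0, 3/4, -I/2]; row 2: [0, -3*I, I/2, -3/4]; row 3: [-3/4, I/2, 3*I, 0]; row 4: [-I/2, 3/4, 0, -3*I]


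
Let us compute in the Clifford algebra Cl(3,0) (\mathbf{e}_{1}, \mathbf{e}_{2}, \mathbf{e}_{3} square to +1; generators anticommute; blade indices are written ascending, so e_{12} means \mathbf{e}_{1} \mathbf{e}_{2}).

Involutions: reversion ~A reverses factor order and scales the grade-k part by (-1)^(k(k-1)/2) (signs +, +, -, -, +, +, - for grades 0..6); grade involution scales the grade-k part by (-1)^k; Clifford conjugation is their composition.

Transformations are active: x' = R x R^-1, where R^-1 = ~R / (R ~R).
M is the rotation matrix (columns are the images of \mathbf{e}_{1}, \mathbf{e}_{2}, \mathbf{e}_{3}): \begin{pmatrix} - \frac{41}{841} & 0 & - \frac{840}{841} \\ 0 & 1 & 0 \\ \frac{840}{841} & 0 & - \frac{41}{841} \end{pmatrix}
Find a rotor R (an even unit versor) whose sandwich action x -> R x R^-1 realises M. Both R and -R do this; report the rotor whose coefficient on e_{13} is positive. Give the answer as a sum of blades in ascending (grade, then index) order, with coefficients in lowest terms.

Method: write R = a + b12*e_{12} + b13*e_{13} + b23*e_{23} with a^2 + b12^2 + b13^2 + b23^2 = 1 (so R^-1 = ~R). Expanding the columns R e_j ~R gives tr M = 4a^2 - 1 and, from the antisymmetric part, M21 - M12 = -4a*b12, M13 - M31 = 4a*b13, M32 - M23 = -4a*b23.
Here tr M = \frac{759}{841}, so a^2 = (1 + tr M)/4 = \frac{400}{841} and a = ±\frac{20}{29}. Taking a = \frac{20}{29}: M21 - M12 = 0, M13 - M31 = -\frac{1680}{841}, M32 - M23 = 0, giving b12 = 0, b13 = -\frac{21}{29}, b23 = 0, i.e. R = \frac{20}{29} - \frac{21}{29} e_{13}.
Its e_{13} coefficient is negative, so report the other preimage -R.
Answer: -\frac{20}{29} + \frac{21}{29} e_{13}. Recall the cover is two-to-one: with M of trace \frac{759}{841}, both preimages act alike, and the stated e_{13} sign chooses the sheet.


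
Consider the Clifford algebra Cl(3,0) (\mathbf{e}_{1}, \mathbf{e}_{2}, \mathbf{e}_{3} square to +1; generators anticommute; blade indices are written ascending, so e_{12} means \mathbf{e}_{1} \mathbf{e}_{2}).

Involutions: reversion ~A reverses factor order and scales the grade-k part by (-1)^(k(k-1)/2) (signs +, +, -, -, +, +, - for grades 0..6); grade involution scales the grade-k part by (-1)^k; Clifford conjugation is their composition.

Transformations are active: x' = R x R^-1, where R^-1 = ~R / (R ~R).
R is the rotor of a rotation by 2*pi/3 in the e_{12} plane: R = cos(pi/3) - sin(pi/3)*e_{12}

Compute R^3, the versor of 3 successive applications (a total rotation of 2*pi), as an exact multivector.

Half-angle bookkeeping: 3 applications in e_{12} add up to rotor phase 3*pi/3 = \pi, so R^3 = cos(\pi) - sin(\pi)*e_{12}.
cos(\pi) = -1 and sin(\pi) = 0, so R^3 = -1. The total rotation 2*pi is 1 full turn, so every vector returns to itself, yet the rotor is -1, on the OTHER sheet of the double cover (an odd number of 2*pi turns).
Answer: -1


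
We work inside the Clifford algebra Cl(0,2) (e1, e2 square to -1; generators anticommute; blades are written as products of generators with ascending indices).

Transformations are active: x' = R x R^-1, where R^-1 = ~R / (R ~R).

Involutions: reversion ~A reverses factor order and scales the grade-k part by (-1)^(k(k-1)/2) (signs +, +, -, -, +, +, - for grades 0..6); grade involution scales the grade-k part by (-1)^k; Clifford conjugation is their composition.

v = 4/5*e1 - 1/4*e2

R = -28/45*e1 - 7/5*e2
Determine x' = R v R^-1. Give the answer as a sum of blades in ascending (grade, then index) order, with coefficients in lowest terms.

~R = -28/45*e1 - 7/5*e2, and R ~R = -4753/2025, so R^-1 = ~R / (-4753/2025).
R v = 133/900 + 287/225*e1 e2
Answer: -70/97*e1 + 827/1940*e2


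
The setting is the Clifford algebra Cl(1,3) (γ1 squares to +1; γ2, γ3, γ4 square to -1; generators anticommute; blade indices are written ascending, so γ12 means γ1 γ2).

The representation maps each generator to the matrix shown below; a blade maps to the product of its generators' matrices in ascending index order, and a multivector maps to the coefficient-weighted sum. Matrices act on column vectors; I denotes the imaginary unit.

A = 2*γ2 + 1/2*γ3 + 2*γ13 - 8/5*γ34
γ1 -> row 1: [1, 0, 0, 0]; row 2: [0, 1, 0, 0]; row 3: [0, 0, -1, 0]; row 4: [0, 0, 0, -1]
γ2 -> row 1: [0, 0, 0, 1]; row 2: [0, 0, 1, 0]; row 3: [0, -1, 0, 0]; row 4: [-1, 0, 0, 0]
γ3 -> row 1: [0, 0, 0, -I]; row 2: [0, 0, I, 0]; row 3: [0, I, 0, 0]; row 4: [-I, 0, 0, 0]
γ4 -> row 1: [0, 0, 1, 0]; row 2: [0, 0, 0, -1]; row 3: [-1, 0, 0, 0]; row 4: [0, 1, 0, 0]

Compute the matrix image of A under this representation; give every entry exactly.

Bivector images (products of the table entries): rho(γ13) = rho(γ1)rho(γ3) = row 1: [0, 0, 0, -I]; row 2: [0, 0, I, 0]; row 3: [0, -I, 0, 0]; row 4: [I, 0, 0, 0]; rho(γ34) = rho(γ3)rho(γ4) = row 1: [0, -I, 0, 0]; row 2: [-I, 0, 0, 0]; row 3: [0, 0, 0, -I]; row 4: [0, 0, -I, 0].
M = (2)*rho(γ2) + (1/2)*rho(γ3) + (2)*rho(γ13) + (-8/5)*rho(γ34), summed entrywise:
Answer: row 1: [0, 8*I/5, 0, 2 - 5*I/2]; row 2: [8*I/5, 0, 2 + 5*I/2, 0]; row 3: [0, -2 - 3*I/2, 0, 8*I/5]; row 4: [-2 + 3*I/2, 0, 8*I/5, 0]


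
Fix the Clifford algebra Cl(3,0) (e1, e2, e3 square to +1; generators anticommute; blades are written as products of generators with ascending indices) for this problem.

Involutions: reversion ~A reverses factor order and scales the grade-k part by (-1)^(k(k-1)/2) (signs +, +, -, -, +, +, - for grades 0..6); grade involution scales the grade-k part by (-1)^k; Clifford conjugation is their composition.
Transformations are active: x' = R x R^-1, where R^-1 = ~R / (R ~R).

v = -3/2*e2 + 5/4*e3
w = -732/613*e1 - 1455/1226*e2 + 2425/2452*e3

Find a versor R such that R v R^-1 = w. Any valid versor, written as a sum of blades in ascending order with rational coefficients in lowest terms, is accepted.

Since q(v) = q(w) = 61/16, the sum R = v + w = -732/613*e1 - 1647/613*e2 + 2745/1226*e3 does the job whenever invertible.
Answer: -732/613*e1 - 1647/613*e2 + 2745/1226*e3


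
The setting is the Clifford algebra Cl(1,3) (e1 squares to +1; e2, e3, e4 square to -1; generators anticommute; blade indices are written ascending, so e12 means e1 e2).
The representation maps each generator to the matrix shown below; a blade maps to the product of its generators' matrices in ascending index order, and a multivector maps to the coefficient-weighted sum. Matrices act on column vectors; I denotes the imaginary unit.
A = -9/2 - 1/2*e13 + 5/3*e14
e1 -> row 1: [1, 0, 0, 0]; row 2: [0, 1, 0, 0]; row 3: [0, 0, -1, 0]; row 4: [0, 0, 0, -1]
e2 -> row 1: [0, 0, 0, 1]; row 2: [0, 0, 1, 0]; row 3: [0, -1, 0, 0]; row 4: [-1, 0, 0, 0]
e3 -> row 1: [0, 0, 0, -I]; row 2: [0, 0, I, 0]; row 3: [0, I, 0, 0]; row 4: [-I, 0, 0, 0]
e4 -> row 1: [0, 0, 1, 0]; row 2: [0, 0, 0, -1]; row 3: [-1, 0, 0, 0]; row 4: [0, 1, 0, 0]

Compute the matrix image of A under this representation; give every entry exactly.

Bivector images (products of the table entries): rho(e13) = rho(e1)rho(e3) = row 1: [0, 0, 0, -I]; row 2: [0, 0, I, 0]; row 3: [0, -I, 0, 0]; row 4: [I, 0, 0, 0]; rho(e14) = rho(e1)rho(e4) = row 1: [0, 0, 1, 0]; row 2: [0, 0, 0, -1]; row 3: [1, 0, 0, 0]; row 4: [0, -1, 0, 0].
M = (-9/2)*1 + (-1/2)*rho(e13) + (5/3)*rho(e14), summed entrywise (1 is the identity matrix):
Answer: row 1: [-9/2, 0, 5/3, I/2]; row 2: [0, -9/2, -I/2, -5/3]; row 3: [5/3, I/2, -9/2, 0]; row 4: [-I/2, -5/3, 0, -9/2]


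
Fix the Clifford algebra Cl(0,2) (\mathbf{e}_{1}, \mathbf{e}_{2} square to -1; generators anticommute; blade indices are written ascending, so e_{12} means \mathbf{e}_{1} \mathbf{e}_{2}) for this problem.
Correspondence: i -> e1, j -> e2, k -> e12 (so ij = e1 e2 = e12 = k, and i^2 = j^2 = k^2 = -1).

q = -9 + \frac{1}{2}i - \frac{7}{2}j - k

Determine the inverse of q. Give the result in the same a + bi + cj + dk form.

In blades: q = -9 + \frac{1}{2} e_{1} - \frac{7}{2} e_{2} - e_{12}.
With qbar = -9 - \frac{1}{2} e_{1} + \frac{7}{2} e_{2} + e_{12} (scalar fixed, mapped units negated), q qbar = \frac{189}{2} (the sum of squared coefficients), so q^-1 = qbar / (\frac{189}{2}) = -\frac{2}{21} - \frac{1}{189} e_{1} + \frac{1}{27} e_{2} + \frac{2}{189} e_{12}; translating back:
Answer: -\frac{2}{21} - \frac{1}{189}i + \frac{1}{27}j + \frac{2}{189}k


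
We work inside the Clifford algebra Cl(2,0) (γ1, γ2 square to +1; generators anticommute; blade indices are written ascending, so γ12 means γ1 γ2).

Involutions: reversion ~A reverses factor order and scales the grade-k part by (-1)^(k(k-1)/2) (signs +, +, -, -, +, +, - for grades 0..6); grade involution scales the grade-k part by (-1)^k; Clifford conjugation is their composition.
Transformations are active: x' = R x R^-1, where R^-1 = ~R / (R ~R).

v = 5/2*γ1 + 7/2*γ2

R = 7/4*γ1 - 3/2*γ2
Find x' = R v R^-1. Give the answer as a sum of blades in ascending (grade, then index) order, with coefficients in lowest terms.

~R = 7/4*γ1 - 3/2*γ2, and R ~R = 85/16, so R^-1 = ~R / (85/16).
R v = -7/8 + 79/8*γ12
Answer: -523/170*γ1 - 511/170*γ2


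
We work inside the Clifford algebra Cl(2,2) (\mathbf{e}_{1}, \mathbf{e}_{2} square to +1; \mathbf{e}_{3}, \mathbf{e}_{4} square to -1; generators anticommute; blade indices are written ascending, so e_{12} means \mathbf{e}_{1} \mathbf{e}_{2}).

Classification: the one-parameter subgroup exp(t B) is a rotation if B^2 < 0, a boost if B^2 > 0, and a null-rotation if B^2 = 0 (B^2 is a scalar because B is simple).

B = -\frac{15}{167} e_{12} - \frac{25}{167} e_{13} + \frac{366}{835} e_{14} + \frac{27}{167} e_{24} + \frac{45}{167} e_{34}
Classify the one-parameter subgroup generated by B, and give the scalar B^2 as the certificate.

B^2 term by term: the squares give (-\frac{15}{167})^2*(e_{12})^2 + (-\frac{25}{167})^2*(e_{13})^2 + (\frac{366}{835})^2*(e_{14})^2 + (\frac{27}{167})^2*(e_{24})^2 + (\frac{45}{167})^2*(e_{34})^2 = \frac{225}{27889}*(-1) + \frac{625}{27889}*(+1) + \frac{133956}{697225}*(+1) + \frac{729}{27889}*(+1) + \frac{2025}{27889}*(-1) = \frac{4}{25} (each basis 2-blade squares to minus the product of its generators' squares); cross terms between blades sharing an index anticommute and cancel; the commuting (index-disjoint) pairs give grade-4 terms 2*c*c'*(blade product), which cancel blade by blade — e_{1234}: -\frac{1350}{27889} + \frac{1350}{27889} = 0 — confirming B is simple. So B^2 = \frac{4}{25}.
Answer: boost, certificate B^2 = \frac{4}{25}. The class reads off the invariant scalar \frac{4}{25} directly.


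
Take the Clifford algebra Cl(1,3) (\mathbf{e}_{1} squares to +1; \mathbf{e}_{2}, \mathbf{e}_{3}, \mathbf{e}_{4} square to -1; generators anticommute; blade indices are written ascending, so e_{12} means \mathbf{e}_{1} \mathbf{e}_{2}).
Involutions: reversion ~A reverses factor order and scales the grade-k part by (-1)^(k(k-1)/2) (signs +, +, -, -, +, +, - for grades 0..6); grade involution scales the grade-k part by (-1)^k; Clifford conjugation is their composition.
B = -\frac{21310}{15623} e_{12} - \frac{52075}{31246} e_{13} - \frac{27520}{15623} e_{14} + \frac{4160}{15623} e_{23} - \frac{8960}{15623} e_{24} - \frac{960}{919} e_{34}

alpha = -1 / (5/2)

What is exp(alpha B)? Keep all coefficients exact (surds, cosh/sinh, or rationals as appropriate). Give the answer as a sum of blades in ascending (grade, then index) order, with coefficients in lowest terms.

B^2 term by term: the squares give (-\frac{21310}{15623})^2*(e_{12})^2 + (-\frac{52075}{31246})^2*(e_{13})^2 + (-\frac{27520}{15623})^2*(e_{14})^2 + (\frac{4160}{15623})^2*(e_{23})^2 + (-\frac{8960}{15623})^2*(e_{24})^2 + (-\frac{960}{919})^2*(e_{34})^2 = \frac{454116100}{244078129}*(+1) + \frac{2711805625}{976312516}*(+1) + \frac{757350400}{244078129}*(+1) + \frac{17305600}{244078129}*(-1) + \frac{80281600}{244078129}*(-1) + \frac{921600}{844561}*(-1) = \frac{25}{4} (each basis 2-blade squares to minus the product of its generators' squares); cross terms between blades sharing an index anticommute and cancel; the commuting (index-disjoint) pairs give grade-4 terms 2*c*c'*(blade product), which cancel blade by blade — e_{1234}: \frac{40915200}{14357537} - \frac{466592000}{244078129} - \frac{228966400}{244078129} = 0 — confirming B is simple. So B^2 = \frac{25}{4}.
B^2 = \frac{25}{4} — hyperbolic case — the even/odd split gives cosh and sinh: l = \frac{5}{2}, alpha*l = -1, so exp(alpha B) = cosh(-1) + (sinh(-1)/(\frac{5}{2}))*B = \cosh{\left(1 \right)} + (- \frac{2 \sinh{\left(1 \right)}}{5})*B.
Answer: \cosh{\left(1 \right)} + \frac{8524 \sinh{\left(1 \right)}}{15623} e_{12} + \frac{10415 \sinh{\left(1 \right)}}{15623} e_{13} + \frac{11008 \sinh{\left(1 \right)}}{15623} e_{14} - \frac{1664 \sinh{\left(1 \right)}}{15623} e_{23} + \frac{3584 \sinh{\left(1 \right)}}{15623} e_{24} + \frac{384 \sinh{\left(1 \right)}}{919} e_{34}


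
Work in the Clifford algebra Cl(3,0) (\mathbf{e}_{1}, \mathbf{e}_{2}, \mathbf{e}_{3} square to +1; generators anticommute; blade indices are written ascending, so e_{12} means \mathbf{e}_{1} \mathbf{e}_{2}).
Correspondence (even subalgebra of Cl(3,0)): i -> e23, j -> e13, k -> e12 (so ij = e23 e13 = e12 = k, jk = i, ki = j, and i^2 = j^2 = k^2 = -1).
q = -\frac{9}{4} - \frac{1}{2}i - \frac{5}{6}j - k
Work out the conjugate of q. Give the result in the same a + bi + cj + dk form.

In blades: q = -\frac{9}{4} - e_{12} - \frac{5}{6} e_{13} - \frac{1}{2} e_{23}.
Quaternion conjugation is reversion on the even subalgebra: the scalar is fixed and every grade-2 blade flips sign, giving -\frac{9}{4} + e_{12} + \frac{5}{6} e_{13} + \frac{1}{2} e_{23}; translating back:
Answer: -\frac{9}{4} + \frac{1}{2}i + \frac{5}{6}j + k


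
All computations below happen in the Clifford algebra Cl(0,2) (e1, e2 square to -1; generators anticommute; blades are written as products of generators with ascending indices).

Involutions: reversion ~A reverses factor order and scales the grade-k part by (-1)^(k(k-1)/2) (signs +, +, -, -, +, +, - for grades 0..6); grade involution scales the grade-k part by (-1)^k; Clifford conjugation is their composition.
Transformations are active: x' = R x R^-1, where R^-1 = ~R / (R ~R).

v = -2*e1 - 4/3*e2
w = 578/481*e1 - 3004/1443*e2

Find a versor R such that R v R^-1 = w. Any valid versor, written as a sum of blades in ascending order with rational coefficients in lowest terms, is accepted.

Equal squares first: v^2 = w^2 = -52/9. Then v + w = -384/481*e1 - 4928/1443*e2 is a versor taking v to w, provided it is invertible.
Answer: -384/481*e1 - 4928/1443*e2


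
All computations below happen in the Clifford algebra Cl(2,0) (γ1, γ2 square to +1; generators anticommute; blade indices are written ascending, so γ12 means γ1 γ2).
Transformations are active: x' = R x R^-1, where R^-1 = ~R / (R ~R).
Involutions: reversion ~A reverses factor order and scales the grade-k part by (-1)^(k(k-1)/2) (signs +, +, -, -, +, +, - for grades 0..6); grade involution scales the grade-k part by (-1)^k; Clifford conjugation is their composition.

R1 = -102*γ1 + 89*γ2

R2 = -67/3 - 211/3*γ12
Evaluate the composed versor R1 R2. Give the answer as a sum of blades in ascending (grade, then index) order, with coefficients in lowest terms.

Distribute over the terms of R1 (each basis-blade product reordered to ascending indices, repeated generators contracted through their squares):
(-102*γ1) R2 = 2278*γ1 + 7174*γ2
(89*γ2) R2 = 18779/3*γ1 - 5963/3*γ2
Summing the partial products and collecting blades:
Answer: 25613/3*γ1 + 15559/3*γ2


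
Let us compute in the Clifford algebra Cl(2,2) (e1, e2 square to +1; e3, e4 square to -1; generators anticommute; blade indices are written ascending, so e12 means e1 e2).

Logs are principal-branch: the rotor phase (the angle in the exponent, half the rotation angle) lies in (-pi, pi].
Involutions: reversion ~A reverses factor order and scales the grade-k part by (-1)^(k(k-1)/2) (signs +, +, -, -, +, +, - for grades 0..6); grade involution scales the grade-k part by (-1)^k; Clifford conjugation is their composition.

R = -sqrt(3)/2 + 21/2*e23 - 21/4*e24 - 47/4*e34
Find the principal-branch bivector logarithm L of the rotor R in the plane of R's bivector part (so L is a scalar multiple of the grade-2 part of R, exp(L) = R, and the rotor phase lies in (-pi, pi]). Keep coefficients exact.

The scalar part of R is -sqrt(3)/2, and that scalar determines the rotor phase on the principal branch; recovering the unit plane as bivector-part over sine of the phase gives L = phase * plane.
Concretely: cos(phase) = -sqrt(3)/2 gives phase = ±5*pi/6, and since phase/sin(phase) is even the sign is immaterial: L = (phase/sin(phase)) * <R>_2 = (5*pi/3) * <R>_2.
Answer: 35*pi/2*e23 - 35*pi/4*e24 - 235*pi/12*e34


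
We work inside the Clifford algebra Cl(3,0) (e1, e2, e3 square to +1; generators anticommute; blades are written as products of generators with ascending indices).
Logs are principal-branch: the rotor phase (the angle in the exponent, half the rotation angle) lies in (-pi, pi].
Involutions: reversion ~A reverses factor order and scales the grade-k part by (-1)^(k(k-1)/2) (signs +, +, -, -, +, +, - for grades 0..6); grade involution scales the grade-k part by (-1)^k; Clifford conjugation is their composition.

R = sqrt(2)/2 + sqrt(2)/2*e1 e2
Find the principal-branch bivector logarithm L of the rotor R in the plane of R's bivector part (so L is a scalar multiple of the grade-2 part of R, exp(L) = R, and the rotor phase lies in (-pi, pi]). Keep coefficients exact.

The scalar part of R is sqrt(2)/2, which fixes the principal-branch rotor phase; the unit plane is then the bivector part divided by the sine of that phase, and L is that plane scaled by the phase.
Concretely: cos(phase) = sqrt(2)/2 gives phase = ±pi/4, and since phase/sin(phase) is even the sign is immaterial: L = (phase/sin(phase)) * <R>_2 = (sqrt(2)*pi/4) * <R>_2.
Answer: pi/4*e1 e2


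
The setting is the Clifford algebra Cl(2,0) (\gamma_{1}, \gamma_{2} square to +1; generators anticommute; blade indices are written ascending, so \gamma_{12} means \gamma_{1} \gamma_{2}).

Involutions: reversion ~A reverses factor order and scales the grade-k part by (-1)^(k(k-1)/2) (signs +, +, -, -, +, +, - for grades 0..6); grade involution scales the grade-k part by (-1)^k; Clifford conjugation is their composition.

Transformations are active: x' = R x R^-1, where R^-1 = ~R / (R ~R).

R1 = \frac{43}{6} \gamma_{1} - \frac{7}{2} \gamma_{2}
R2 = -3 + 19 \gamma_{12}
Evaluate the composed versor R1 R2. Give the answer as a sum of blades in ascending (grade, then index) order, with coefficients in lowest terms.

Distribute over the terms of R1 (each basis-blade product reordered to ascending indices, repeated generators contracted through their squares):
(\frac{43}{6} \gamma_{1}) R2 = -\frac{43}{2} \gamma_{1} + \frac{817}{6} \gamma_{2}
(-\frac{7}{2} \gamma_{2}) R2 = \frac{133}{2} \gamma_{1} + \frac{21}{2} \gamma_{2}
Summing the partial products and collecting blades:
Answer: 45 \gamma_{1} + \frac{440}{3} \gamma_{2}


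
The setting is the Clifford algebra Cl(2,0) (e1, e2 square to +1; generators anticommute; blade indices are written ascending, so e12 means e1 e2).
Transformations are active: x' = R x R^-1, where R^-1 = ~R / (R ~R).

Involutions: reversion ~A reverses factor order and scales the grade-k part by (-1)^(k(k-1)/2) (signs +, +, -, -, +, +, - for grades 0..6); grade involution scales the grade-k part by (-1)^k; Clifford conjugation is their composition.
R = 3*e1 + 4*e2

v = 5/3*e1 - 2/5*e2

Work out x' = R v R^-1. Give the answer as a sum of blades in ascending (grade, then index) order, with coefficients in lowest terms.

~R = 3*e1 + 4*e2, and R ~R = 25, so R^-1 = ~R / (25).
R v = 17/5 - 118/15*e12
Answer: -319/375*e1 + 186/125*e2


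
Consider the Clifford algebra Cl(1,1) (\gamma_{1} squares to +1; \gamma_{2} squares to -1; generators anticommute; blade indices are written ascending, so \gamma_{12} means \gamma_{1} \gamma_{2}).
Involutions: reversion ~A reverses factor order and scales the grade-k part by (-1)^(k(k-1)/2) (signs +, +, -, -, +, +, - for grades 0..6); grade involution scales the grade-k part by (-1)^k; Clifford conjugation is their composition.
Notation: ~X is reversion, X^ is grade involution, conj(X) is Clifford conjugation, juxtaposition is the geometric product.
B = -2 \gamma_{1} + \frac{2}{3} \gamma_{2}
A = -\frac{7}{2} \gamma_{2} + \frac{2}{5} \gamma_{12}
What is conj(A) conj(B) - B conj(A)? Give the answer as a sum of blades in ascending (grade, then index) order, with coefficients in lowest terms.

first term: \frac{7}{3} - \frac{4}{15} \gamma_{1} + \frac{4}{5} \gamma_{2} - 7 \gamma_{12}
second term: -\frac{7}{3} - \frac{4}{15} \gamma_{1} + \frac{4}{5} \gamma_{2} - 7 \gamma_{12}
Answer: \frac{14}{3}


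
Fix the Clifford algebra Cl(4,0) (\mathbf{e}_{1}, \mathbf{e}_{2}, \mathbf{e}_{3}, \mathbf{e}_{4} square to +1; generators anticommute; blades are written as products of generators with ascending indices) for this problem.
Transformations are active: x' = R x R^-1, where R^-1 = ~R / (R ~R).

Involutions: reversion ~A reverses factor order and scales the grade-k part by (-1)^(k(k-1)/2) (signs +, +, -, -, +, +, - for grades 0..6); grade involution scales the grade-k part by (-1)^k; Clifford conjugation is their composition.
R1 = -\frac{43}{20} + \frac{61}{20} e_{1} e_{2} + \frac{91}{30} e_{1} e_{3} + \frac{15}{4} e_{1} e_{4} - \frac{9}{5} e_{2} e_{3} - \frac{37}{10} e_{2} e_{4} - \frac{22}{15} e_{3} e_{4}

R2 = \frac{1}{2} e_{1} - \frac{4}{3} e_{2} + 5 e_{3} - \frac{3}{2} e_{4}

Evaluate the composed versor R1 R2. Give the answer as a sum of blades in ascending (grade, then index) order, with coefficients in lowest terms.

Distribute over the terms of R2 (each basis-blade product reordered to ascending indices, repeated generators contracted through their squares):
R1 (\frac{1}{2} e_{1}) = -\frac{43}{40} e_{1} - \frac{61}{40} e_{2} - \frac{91}{60} e_{3} - \frac{15}{8} e_{4} - \frac{9}{10} e_{1} e_{2} e_{3} - \frac{37}{20} e_{1} e_{2} e_{4} - \frac{11}{15} e_{1} e_{3} e_{4}
R1 (-\frac{4}{3} e_{2}) = -\frac{61}{15} e_{1} + \frac{43}{15} e_{2} - \frac{12}{5} e_{3} - \frac{74}{15} e_{4} + \frac{182}{45} e_{1} e_{2} e_{3} + 5 e_{1} e_{2} e_{4} + \frac{88}{45} e_{2} e_{3} e_{4}
R1 (5 e_{3}) = \frac{91}{6} e_{1} - 9 e_{2} - \frac{43}{4} e_{3} + \frac{22}{3} e_{4} + \frac{61}{4} e_{1} e_{2} e_{3} - \frac{75}{4} e_{1} e_{3} e_{4} + \frac{37}{2} e_{2} e_{3} e_{4}
R1 (-\frac{3}{2} e_{4}) = -\frac{45}{8} e_{1} + \frac{111}{20} e_{2} + \frac{11}{5} e_{3} + \frac{129}{40} e_{4} - \frac{183}{40} e_{1} e_{2} e_{4} - \frac{91}{20} e_{1} e_{3} e_{4} + \frac{27}{10} e_{2} e_{3} e_{4}
Summing the partial products and collecting blades:
Answer: \frac{22}{5} e_{1} - \frac{253}{120} e_{2} - \frac{187}{15} e_{3} + \frac{15}{4} e_{4} + \frac{3311}{180} e_{1} e_{2} e_{3} - \frac{57}{40} e_{1} e_{2} e_{4} - \frac{721}{30} e_{1} e_{3} e_{4} + \frac{1042}{45} e_{2} e_{3} e_{4}


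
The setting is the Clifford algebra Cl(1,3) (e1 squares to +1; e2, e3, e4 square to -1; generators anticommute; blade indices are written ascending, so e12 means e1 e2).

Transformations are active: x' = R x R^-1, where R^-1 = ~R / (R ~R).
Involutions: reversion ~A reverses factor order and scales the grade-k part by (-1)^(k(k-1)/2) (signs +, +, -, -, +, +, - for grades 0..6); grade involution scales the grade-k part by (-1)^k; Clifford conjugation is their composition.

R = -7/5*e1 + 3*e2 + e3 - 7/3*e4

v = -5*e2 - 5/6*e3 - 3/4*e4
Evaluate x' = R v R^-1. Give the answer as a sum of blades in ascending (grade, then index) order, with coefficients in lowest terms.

~R = -7/5*e1 + 3*e2 + e3 - 7/3*e4, and R ~R = -3034/225, so R^-1 = ~R / (-3034/225).
R v = 169/12 + 7*e12 + 7/6*e13 + 21/20*e14 + 5/2*e23 - 167/12*e24 - 97/36*e34
Answer: 17745/6068*e1 - 7685/6068*e2 - 22855/18204*e3 + 17063/3034*e4


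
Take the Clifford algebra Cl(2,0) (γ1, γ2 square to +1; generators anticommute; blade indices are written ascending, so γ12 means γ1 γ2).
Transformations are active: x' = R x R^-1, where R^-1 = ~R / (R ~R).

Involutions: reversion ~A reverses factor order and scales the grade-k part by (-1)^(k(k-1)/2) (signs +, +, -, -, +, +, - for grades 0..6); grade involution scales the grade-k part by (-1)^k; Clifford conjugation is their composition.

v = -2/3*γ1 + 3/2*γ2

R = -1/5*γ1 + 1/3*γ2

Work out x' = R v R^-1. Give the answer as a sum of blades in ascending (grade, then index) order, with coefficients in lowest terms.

~R = -1/5*γ1 + 1/3*γ2, and R ~R = 34/225, so R^-1 = ~R / (34/225).
R v = 19/30 - 7/90*γ12
Answer: -103/102*γ1 + 22/17*γ2


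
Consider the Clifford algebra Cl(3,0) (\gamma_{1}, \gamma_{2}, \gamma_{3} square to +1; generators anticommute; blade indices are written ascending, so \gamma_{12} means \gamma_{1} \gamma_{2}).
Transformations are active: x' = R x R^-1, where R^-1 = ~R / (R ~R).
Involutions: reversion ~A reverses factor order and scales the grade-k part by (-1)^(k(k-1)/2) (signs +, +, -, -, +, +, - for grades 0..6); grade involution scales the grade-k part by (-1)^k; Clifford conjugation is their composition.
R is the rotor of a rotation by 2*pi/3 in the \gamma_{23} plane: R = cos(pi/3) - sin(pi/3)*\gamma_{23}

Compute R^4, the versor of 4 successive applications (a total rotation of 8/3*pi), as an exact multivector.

Rotor phase runs at HALF the rotation angle; powers of one rotor simply add phase, so after 4 steps in \gamma_{23} the phase is 4*pi/3 = \frac{4 \pi}{3} and R^4 = cos(\frac{4 \pi}{3}) - sin(\frac{4 \pi}{3})*\gamma_{23}.
cos(\frac{4 \pi}{3}) = - \frac{1}{2} and sin(\frac{4 \pi}{3}) = - \frac{\sqrt{3}}{2}, so R^4 = -\frac{1}{2} + \frac{\sqrt{3}}{2} \gamma_{23}. The net rotation is 2/3*pi (after discarding 1 full turn, each of which contributes a factor -1 to the rotor); the rotor keeps the half-angle phase exactly.
Answer: -\frac{1}{2} + \frac{\sqrt{3}}{2} \gamma_{23}


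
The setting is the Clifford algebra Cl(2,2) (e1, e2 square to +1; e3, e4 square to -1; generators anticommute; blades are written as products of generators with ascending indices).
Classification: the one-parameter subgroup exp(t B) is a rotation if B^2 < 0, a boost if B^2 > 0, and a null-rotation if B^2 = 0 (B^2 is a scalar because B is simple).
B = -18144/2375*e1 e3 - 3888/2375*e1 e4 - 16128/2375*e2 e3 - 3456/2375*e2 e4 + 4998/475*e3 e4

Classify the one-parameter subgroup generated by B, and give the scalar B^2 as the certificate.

B^2 term by term: the squares give (-18144/2375)^2*(e1 e3)^2 + (-3888/2375)^2*(e1 e4)^2 + (-16128/2375)^2*(e2 e3)^2 + (-3456/2375)^2*(e2 e4)^2 + (4998/475)^2*(e3 e4)^2 = 329204736/5640625*(+1) + 15116544/5640625*(+1) + 260112384/5640625*(+1) + 11943936/5640625*(+1) + 24980004/225625*(-1) = -36/25 (each basis 2-blade squares to minus the product of its generators' squares); cross terms between blades sharing an index anticommute and cancel; the commuting (index-disjoint) pairs give grade-4 terms 2*c*c'*(blade product), which cancel blade by blade — e1 e2 e3 e4: -125411328/5640625 + 125411328/5640625 = 0 — confirming B is simple. So B^2 = -36/25.
Answer: rotation, certificate B^2 = -36/25. No conjugation can change B^2 = -36/25; the sign gives the class.
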